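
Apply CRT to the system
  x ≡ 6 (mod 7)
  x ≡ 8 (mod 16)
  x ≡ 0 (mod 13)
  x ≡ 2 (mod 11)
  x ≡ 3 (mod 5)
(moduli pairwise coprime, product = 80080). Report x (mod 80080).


Product of moduli M = 7 · 16 · 13 · 11 · 5 = 80080.
Merge one congruence at a time:
  Start: x ≡ 6 (mod 7).
  Combine with x ≡ 8 (mod 16); new modulus lcm = 112.
    Write x = 6 + 7·t and substitute into x ≡ 8 (mod 16): 7·t ≡ 8 − 6 = 2 (mod 16).
    The inverse of 7 mod 16 is 7 (since 7·7 = 49 = 3·16 + 1), so t ≡ 7·2 = 14 ≡ 14 (mod 16).
    Then x = 6 + 7·14 = 104, valid modulo lcm(7, 16) = 112: x ≡ 104 (mod 112).
  Combine with x ≡ 0 (mod 13); new modulus lcm = 1456.
    Write x = 104 + 112·t and substitute into x ≡ 0 (mod 13): 112·t ≡ 0 − 104 = -104 (mod 13).
    Reduce coefficients mod 13: 8·t ≡ 0 (mod 13).
    The inverse of 8 mod 13 is 5 (since 8·5 = 40 = 3·13 + 1), so t ≡ 5·0 = 0 ≡ 0 (mod 13).
    Then x = 104 + 112·0 = 104, valid modulo lcm(112, 13) = 1456: x ≡ 104 (mod 1456).
  Combine with x ≡ 2 (mod 11); new modulus lcm = 16016.
    Write x = 104 + 1456·t and substitute into x ≡ 2 (mod 11): 1456·t ≡ 2 − 104 = -102 (mod 11).
    Reduce coefficients mod 11: 4·t ≡ 8 (mod 11).
    The inverse of 4 mod 11 is 3 (since 4·3 = 12 = 1·11 + 1), so t ≡ 3·8 = 24 ≡ 2 (mod 11).
    Then x = 104 + 1456·2 = 3016, valid modulo lcm(1456, 11) = 16016: x ≡ 3016 (mod 16016).
  Combine with x ≡ 3 (mod 5); new modulus lcm = 80080.
    Write x = 3016 + 16016·t and substitute into x ≡ 3 (mod 5): 16016·t ≡ 3 − 3016 = -3013 (mod 5).
    Reduce coefficients mod 5: 1·t ≡ 2 (mod 5).
    So t ≡ 2 (mod 5).
    Then x = 3016 + 16016·2 = 35048, valid modulo lcm(16016, 5) = 80080: x ≡ 35048 (mod 80080).
Verify against each original: 35048 mod 7 = 6, 35048 mod 16 = 8, 35048 mod 13 = 0, 35048 mod 11 = 2, 35048 mod 5 = 3.

x ≡ 35048 (mod 80080).


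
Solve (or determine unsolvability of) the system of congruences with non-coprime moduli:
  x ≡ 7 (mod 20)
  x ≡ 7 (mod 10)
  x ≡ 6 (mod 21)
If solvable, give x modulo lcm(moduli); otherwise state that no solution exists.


Moduli 20, 10, 21 are not pairwise coprime, so CRT works modulo lcm(m_i) when all pairwise compatibility conditions hold.
Pairwise compatibility: gcd(m_i, m_j) must divide a_i - a_j for every pair.
Merge one congruence at a time:
  Start: x ≡ 7 (mod 20).
  Combine with x ≡ 7 (mod 10): gcd(20, 10) = 10; 7 - 7 = 0, which IS divisible by 10, so compatible.
    Write x = 7 + 20·t and substitute into x ≡ 7 (mod 10): 20·t ≡ 7 − 7 = 0 (mod 10).
    Divide the congruence (and modulus) by g = 10: 2·t ≡ 0 (mod 1).
    Modulo 1 every t works; take t = 0.
    Then x = 7 + 20·0 = 7, valid modulo lcm(20, 10) = 20: x ≡ 7 (mod 20).
  Combine with x ≡ 6 (mod 21): gcd(20, 21) = 1; 6 - 7 = -1, which IS divisible by 1, so compatible.
    Write x = 7 + 20·t and substitute into x ≡ 6 (mod 21): 20·t ≡ 6 − 7 = -1 (mod 21).
    Reduce coefficients mod 21: 20·t ≡ 20 (mod 21).
    The inverse of 20 mod 21 is 20 (since 20·20 = 400 = 19·21 + 1), so t ≡ 20·20 = 400 ≡ 1 (mod 21).
    Then x = 7 + 20·1 = 27, valid modulo lcm(20, 21) = 420: x ≡ 27 (mod 420).
Verify: 27 mod 20 = 7, 27 mod 10 = 7, 27 mod 21 = 6.

x ≡ 27 (mod 420).


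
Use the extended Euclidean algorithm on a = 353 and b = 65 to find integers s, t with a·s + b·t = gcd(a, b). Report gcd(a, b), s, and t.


Euclidean algorithm on (353, 65) — divide until remainder is 0:
  353 = 5 · 65 + 28
  65 = 2 · 28 + 9
  28 = 3 · 9 + 1
  9 = 9 · 1 + 0
gcd(353, 65) = 1.
Track Bezout coefficients alongside the remainders: start with r₀ = 353 = a·1 + b·0 (s = 1, t = 0) and r₁ = 65 = a·0 + b·1 (s = 0, t = 1); each new remainder r_{k+1} = r_{k-1} − q_k·r_k inherits s_{k+1} = s_{k-1} − q_k·s_k, t_{k+1} = t_{k-1} − q_k·t_k, so r_k = a·s_k + b·t_k at every step:
  q = 5: r = 28, s = 1 − 5·0 = 1, t = 0 − 5·1 = -5  (check: 353·1 + 65·(-5) = 28)
  q = 2: r = 9, s = 0 − 2·1 = -2, t = 1 − 2·(-5) = 11  (check: 353·(-2) + 65·11 = 9)
  q = 3: r = 1, s = 1 − 3·(-2) = 7, t = -5 − 3·11 = -38  (check: 353·7 + 65·(-38) = 1)
The row with r = 1 (the gcd) gives the Bezout coefficients s = 7, t = -38.
Result: 353 · (7) + 65 · (-38) = 1.

gcd(353, 65) = 1; s = 7, t = -38 (check: 353·7 + 65·(-38) = 1).


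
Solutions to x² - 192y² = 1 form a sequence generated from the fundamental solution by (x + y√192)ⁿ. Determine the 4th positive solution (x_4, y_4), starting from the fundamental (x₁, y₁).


Step 1: Find the fundamental solution (x₁, y₁) of x² - 192y² = 1.
  Expand √192 as a continued fraction. a₀ = ⌊√192⌋ = 13; iterate m_{k+1} = d_k·a_k − m_k, d_{k+1} = (192 − m_{k+1}²)/d_k, a_{k+1} = ⌊(a₀ + m_{k+1})/d_{k+1}⌋ (starting m₀ = 0, d₀ = 1), with convergents p_k = a_k·p_{k-1} + p_{k-2}, q_k = a_k·q_{k-1} + q_{k-2} (p₋₁ = 1, q₋₁ = 0):
  k = 0: a₀ = 13; p₀/q₀ = 13/1; p₀² − 192·q₀² = 169 − 192 = -23.
  k = 1: m = 13, d = 23, a = ⌊(13 + 13)/23⌋ = 1; p/q = (1·13 + 1)/(1·1 + 0) = 14/1; p² − 192·q² = 196 − 192 = 4.
  k = 2: m = 10, d = 4, a = ⌊(13 + 10)/4⌋ = 5; p/q = (5·14 + 13)/(5·1 + 1) = 83/6; p² − 192·q² = 6889 − 6912 = -23.
  k = 3: m = 10, d = 23, a = ⌊(13 + 10)/23⌋ = 1; p/q = (1·83 + 14)/(1·6 + 1) = 97/7; p² − 192·q² = 9409 − 9408 = 1.
  The first convergent with p² − 192·q² = 1 gives the fundamental solution (x₁, y₁) = (97, 7).
Step 2: Apply the recurrence (x_{n+1}, y_{n+1}) = (x₁x_n + 192y₁y_n, x₁y_n + y₁x_n) repeatedly.
  From (x_1, y_1) = (97, 7): x_2 = 97·97 + 192·7·7 = 18817; y_2 = 97·7 + 7·97 = 1358.
  From (x_2, y_2) = (18817, 1358): x_3 = 97·18817 + 192·7·1358 = 3650401; y_3 = 97·1358 + 7·18817 = 263445.
  From (x_3, y_3) = (3650401, 263445): x_4 = 97·3650401 + 192·7·263445 = 708158977; y_4 = 97·263445 + 7·3650401 = 51106972.
Step 3: Verify x_4² - 192·y_4² = 501489136705686529 - 501489136705686528 = 1 (should be 1). ✓

(x_1, y_1) = (97, 7); (x_4, y_4) = (708158977, 51106972).


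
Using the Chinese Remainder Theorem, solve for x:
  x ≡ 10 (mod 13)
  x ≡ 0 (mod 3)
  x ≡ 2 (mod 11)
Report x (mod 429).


Moduli 13, 3, 11 are pairwise coprime; by CRT there is a unique solution modulo M = 13 · 3 · 11 = 429.
Solve pairwise, accumulating the modulus:
  Start with x ≡ 10 (mod 13).
  Combine with x ≡ 0 (mod 3): since gcd(13, 3) = 1, we get a unique residue mod 39.
    Write x = 10 + 13·t and substitute into x ≡ 0 (mod 3): 13·t ≡ 0 − 10 = -10 (mod 3).
    Reduce coefficients mod 3: 1·t ≡ 2 (mod 3).
    So t ≡ 2 (mod 3).
    Then x = 10 + 13·2 = 36, valid modulo lcm(13, 3) = 39: x ≡ 36 (mod 39).
  Combine with x ≡ 2 (mod 11): since gcd(39, 11) = 1, we get a unique residue mod 429.
    Write x = 36 + 39·t and substitute into x ≡ 2 (mod 11): 39·t ≡ 2 − 36 = -34 (mod 11).
    Reduce coefficients mod 11: 6·t ≡ 10 (mod 11).
    The inverse of 6 mod 11 is 2 (since 6·2 = 12 = 1·11 + 1), so t ≡ 2·10 = 20 ≡ 9 (mod 11).
    Then x = 36 + 39·9 = 387, valid modulo lcm(39, 11) = 429: x ≡ 387 (mod 429).
Verify: 387 mod 13 = 10 ✓, 387 mod 3 = 0 ✓, 387 mod 11 = 2 ✓.

x ≡ 387 (mod 429).


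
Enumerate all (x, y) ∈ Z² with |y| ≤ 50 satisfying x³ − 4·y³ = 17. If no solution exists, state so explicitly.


The equation is x³ - 4y³ = 17. For fixed y, x³ = 4·y³ + 17, so a solution requires the RHS to be a perfect cube.
Strategy: iterate y from -50 to 50, compute RHS = 4·y³ + 17, and check whether it is a (positive or negative) perfect cube.
Check small values of y:
  y = 0: RHS = 17 is not a perfect cube.
  y = 1: RHS = 21 is not a perfect cube.
  y = -1: RHS = 13 is not a perfect cube.
  y = 2: RHS = 49 is not a perfect cube.
  y = -2: RHS = -15 is not a perfect cube.
  y = 3: RHS = 125 = (5)³ ⇒ x = 5 works.
  y = -3: RHS = -91 is not a perfect cube.
Continuing the search up to |y| = 50 finds no further solutions beyond those listed.
Collected solutions: (5, 3).

Solutions (with |y| ≤ 50): (5, 3).


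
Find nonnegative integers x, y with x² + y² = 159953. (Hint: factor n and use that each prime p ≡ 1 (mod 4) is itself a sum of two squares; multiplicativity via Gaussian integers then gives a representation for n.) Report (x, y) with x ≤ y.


Step 1: Factor n = 159953 = 17 · 97^2.
Step 2: Check the mod-4 condition on each prime factor: 17 ≡ 1 (mod 4), exponent 1; 97 ≡ 1 (mod 4), exponent 2.
All primes ≡ 3 (mod 4) appear to even exponent (or don't appear), so by the two-squares theorem n IS expressible as a sum of two squares.
Step 3: Build a representation. Here n = 17 · 97 · 97 is a product of primes ≡ 1 (mod 4). Each prime p ≡ 1 (mod 4) is itself a sum of two squares; find a² by testing p − a² for a perfect square:
  17: 17 − 1² = 16 = 4² ⇒ 17 = 1² + 4².
  97: 97 − 1² = 96, 97 − 2² = 93, 97 − 3² = 88, 97 − 4² = 81 = 9² ⇒ 97 = 4² + 9².
  Combine using the Brahmagupta–Fibonacci identity (a² + b²)(c² + d²) = (ac − bd)² + (ad + bc)² = (ac + bd)² + (ad − bc)²:
  17 · 97 = 1649: from (1² + 4²)(4² + 9²), take (1·4 − 4·9, 1·9 + 4·4) = (4 − 36, 9 + 16) = (-32, 25); dropping signs (only squares matter) gives (32, 25); check 32² + 25² = 1024 + 625 = 1649 ✓.
  1649 · 97 = 159953: from (32² + 25²)(4² + 9²), take (32·4 − 25·9, 32·9 + 25·4) = (128 − 225, 288 + 100) = (-97, 388); dropping signs (only squares matter) gives (97, 388); check 97² + 388² = 9409 + 150544 = 159953 ✓.
Step 4: Order so x ≤ y and verify: 97² + 388² = 9409 + 150544 = 159953 = n. ✓

n = 159953 = 97² + 388² (one valid representation with x ≤ y).


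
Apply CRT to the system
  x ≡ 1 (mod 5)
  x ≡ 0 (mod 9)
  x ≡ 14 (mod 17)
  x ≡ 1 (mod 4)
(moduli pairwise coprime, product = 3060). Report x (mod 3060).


Product of moduli M = 5 · 9 · 17 · 4 = 3060.
Merge one congruence at a time:
  Start: x ≡ 1 (mod 5).
  Combine with x ≡ 0 (mod 9); new modulus lcm = 45.
    Write x = 1 + 5·t and substitute into x ≡ 0 (mod 9): 5·t ≡ 0 − 1 = -1 (mod 9).
    Reduce coefficients mod 9: 5·t ≡ 8 (mod 9).
    The inverse of 5 mod 9 is 2 (since 5·2 = 10 = 1·9 + 1), so t ≡ 2·8 = 16 ≡ 7 (mod 9).
    Then x = 1 + 5·7 = 36, valid modulo lcm(5, 9) = 45: x ≡ 36 (mod 45).
  Combine with x ≡ 14 (mod 17); new modulus lcm = 765.
    Write x = 36 + 45·t and substitute into x ≡ 14 (mod 17): 45·t ≡ 14 − 36 = -22 (mod 17).
    Reduce coefficients mod 17: 11·t ≡ 12 (mod 17).
    The inverse of 11 mod 17 is 14 (since 11·14 = 154 = 9·17 + 1), so t ≡ 14·12 = 168 ≡ 15 (mod 17).
    Then x = 36 + 45·15 = 711, valid modulo lcm(45, 17) = 765: x ≡ 711 (mod 765).
  Combine with x ≡ 1 (mod 4); new modulus lcm = 3060.
    Write x = 711 + 765·t and substitute into x ≡ 1 (mod 4): 765·t ≡ 1 − 711 = -710 (mod 4).
    Reduce coefficients mod 4: 1·t ≡ 2 (mod 4).
    So t ≡ 2 (mod 4).
    Then x = 711 + 765·2 = 2241, valid modulo lcm(765, 4) = 3060: x ≡ 2241 (mod 3060).
Verify against each original: 2241 mod 5 = 1, 2241 mod 9 = 0, 2241 mod 17 = 14, 2241 mod 4 = 1.

x ≡ 2241 (mod 3060).


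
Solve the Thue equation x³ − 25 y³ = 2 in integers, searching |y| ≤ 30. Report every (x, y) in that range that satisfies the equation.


The equation is x³ - 25y³ = 2. For fixed y, x³ = 25·y³ + 2, so a solution requires the RHS to be a perfect cube.
Strategy: iterate y from -30 to 30, compute RHS = 25·y³ + 2, and check whether it is a (positive or negative) perfect cube.
Check small values of y:
  y = 0: RHS = 2 is not a perfect cube.
  y = 1: RHS = 27 = (3)³ ⇒ x = 3 works.
  y = -1: RHS = -23 is not a perfect cube.
  y = 2: RHS = 202 is not a perfect cube.
  y = -2: RHS = -198 is not a perfect cube.
  y = 3: RHS = 677 is not a perfect cube.
  y = -3: RHS = -673 is not a perfect cube.
Continuing the search up to |y| = 30 finds no further solutions beyond those listed.
Collected solutions: (3, 1).

Solutions (with |y| ≤ 30): (3, 1).


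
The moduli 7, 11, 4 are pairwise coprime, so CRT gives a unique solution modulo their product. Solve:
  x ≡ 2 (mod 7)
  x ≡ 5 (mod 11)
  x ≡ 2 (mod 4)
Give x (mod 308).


Moduli 7, 11, 4 are pairwise coprime; by CRT there is a unique solution modulo M = 7 · 11 · 4 = 308.
Solve pairwise, accumulating the modulus:
  Start with x ≡ 2 (mod 7).
  Combine with x ≡ 5 (mod 11): since gcd(7, 11) = 1, we get a unique residue mod 77.
    Write x = 2 + 7·t and substitute into x ≡ 5 (mod 11): 7·t ≡ 5 − 2 = 3 (mod 11).
    The inverse of 7 mod 11 is 8 (since 7·8 = 56 = 5·11 + 1), so t ≡ 8·3 = 24 ≡ 2 (mod 11).
    Then x = 2 + 7·2 = 16, valid modulo lcm(7, 11) = 77: x ≡ 16 (mod 77).
  Combine with x ≡ 2 (mod 4): since gcd(77, 4) = 1, we get a unique residue mod 308.
    Write x = 16 + 77·t and substitute into x ≡ 2 (mod 4): 77·t ≡ 2 − 16 = -14 (mod 4).
    Reduce coefficients mod 4: 1·t ≡ 2 (mod 4).
    So t ≡ 2 (mod 4).
    Then x = 16 + 77·2 = 170, valid modulo lcm(77, 4) = 308: x ≡ 170 (mod 308).
Verify: 170 mod 7 = 2 ✓, 170 mod 11 = 5 ✓, 170 mod 4 = 2 ✓.

x ≡ 170 (mod 308).


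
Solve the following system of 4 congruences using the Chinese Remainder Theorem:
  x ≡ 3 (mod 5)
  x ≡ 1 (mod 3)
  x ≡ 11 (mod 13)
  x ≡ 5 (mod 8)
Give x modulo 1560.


Product of moduli M = 5 · 3 · 13 · 8 = 1560.
Merge one congruence at a time:
  Start: x ≡ 3 (mod 5).
  Combine with x ≡ 1 (mod 3); new modulus lcm = 15.
    Write x = 3 + 5·t and substitute into x ≡ 1 (mod 3): 5·t ≡ 1 − 3 = -2 (mod 3).
    Reduce coefficients mod 3: 2·t ≡ 1 (mod 3).
    The inverse of 2 mod 3 is 2 (since 2·2 = 4 = 1·3 + 1), so t ≡ 2·1 = 2 ≡ 2 (mod 3).
    Then x = 3 + 5·2 = 13, valid modulo lcm(5, 3) = 15: x ≡ 13 (mod 15).
  Combine with x ≡ 11 (mod 13); new modulus lcm = 195.
    Write x = 13 + 15·t and substitute into x ≡ 11 (mod 13): 15·t ≡ 11 − 13 = -2 (mod 13).
    Reduce coefficients mod 13: 2·t ≡ 11 (mod 13).
    The inverse of 2 mod 13 is 7 (since 2·7 = 14 = 1·13 + 1), so t ≡ 7·11 = 77 ≡ 12 (mod 13).
    Then x = 13 + 15·12 = 193, valid modulo lcm(15, 13) = 195: x ≡ 193 (mod 195).
  Combine with x ≡ 5 (mod 8); new modulus lcm = 1560.
    Write x = 193 + 195·t and substitute into x ≡ 5 (mod 8): 195·t ≡ 5 − 193 = -188 (mod 8).
    Reduce coefficients mod 8: 3·t ≡ 4 (mod 8).
    The inverse of 3 mod 8 is 3 (since 3·3 = 9 = 1·8 + 1), so t ≡ 3·4 = 12 ≡ 4 (mod 8).
    Then x = 193 + 195·4 = 973, valid modulo lcm(195, 8) = 1560: x ≡ 973 (mod 1560).
Verify against each original: 973 mod 5 = 3, 973 mod 3 = 1, 973 mod 13 = 11, 973 mod 8 = 5.

x ≡ 973 (mod 1560).


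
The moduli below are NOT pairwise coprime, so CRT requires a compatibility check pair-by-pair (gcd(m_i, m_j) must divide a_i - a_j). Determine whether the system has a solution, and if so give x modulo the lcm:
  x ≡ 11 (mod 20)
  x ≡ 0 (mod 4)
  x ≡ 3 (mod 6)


Moduli 20, 4, 6 are not pairwise coprime, so CRT works modulo lcm(m_i) when all pairwise compatibility conditions hold.
Pairwise compatibility: gcd(m_i, m_j) must divide a_i - a_j for every pair.
Merge one congruence at a time:
  Start: x ≡ 11 (mod 20).
  Combine with x ≡ 0 (mod 4): gcd(20, 4) = 4, and 0 - 11 = -11 is NOT divisible by 4.
    ⇒ system is inconsistent (no integer solution).

No solution (the system is inconsistent).


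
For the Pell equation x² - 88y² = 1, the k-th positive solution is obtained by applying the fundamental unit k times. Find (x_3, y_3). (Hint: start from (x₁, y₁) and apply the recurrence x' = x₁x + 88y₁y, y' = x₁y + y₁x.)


Step 1: Find the fundamental solution (x₁, y₁) of x² - 88y² = 1.
  Expand √88 as a continued fraction. a₀ = ⌊√88⌋ = 9; iterate m_{k+1} = d_k·a_k − m_k, d_{k+1} = (88 − m_{k+1}²)/d_k, a_{k+1} = ⌊(a₀ + m_{k+1})/d_{k+1}⌋ (starting m₀ = 0, d₀ = 1), with convergents p_k = a_k·p_{k-1} + p_{k-2}, q_k = a_k·q_{k-1} + q_{k-2} (p₋₁ = 1, q₋₁ = 0):
  k = 0: a₀ = 9; p₀/q₀ = 9/1; p₀² − 88·q₀² = 81 − 88 = -7.
  k = 1: m = 9, d = 7, a = ⌊(9 + 9)/7⌋ = 2; p/q = (2·9 + 1)/(2·1 + 0) = 19/2; p² − 88·q² = 361 − 352 = 9.
  k = 2: m = 5, d = 9, a = ⌊(9 + 5)/9⌋ = 1; p/q = (1·19 + 9)/(1·2 + 1) = 28/3; p² − 88·q² = 784 − 792 = -8.
  k = 3: m = 4, d = 8, a = ⌊(9 + 4)/8⌋ = 1; p/q = (1·28 + 19)/(1·3 + 2) = 47/5; p² − 88·q² = 2209 − 2200 = 9.
  k = 4: m = 4, d = 9, a = ⌊(9 + 4)/9⌋ = 1; p/q = (1·47 + 28)/(1·5 + 3) = 75/8; p² − 88·q² = 5625 − 5632 = -7.
  k = 5: m = 5, d = 7, a = ⌊(9 + 5)/7⌋ = 2; p/q = (2·75 + 47)/(2·8 + 5) = 197/21; p² − 88·q² = 38809 − 38808 = 1.
  The first convergent with p² − 88·q² = 1 gives the fundamental solution (x₁, y₁) = (197, 21).
Step 2: Apply the recurrence (x_{n+1}, y_{n+1}) = (x₁x_n + 88y₁y_n, x₁y_n + y₁x_n) repeatedly.
  From (x_1, y_1) = (197, 21): x_2 = 197·197 + 88·21·21 = 77617; y_2 = 197·21 + 21·197 = 8274.
  From (x_2, y_2) = (77617, 8274): x_3 = 197·77617 + 88·21·8274 = 30580901; y_3 = 197·8274 + 21·77617 = 3259935.
Step 3: Verify x_3² - 88·y_3² = 935191505971801 - 935191505971800 = 1 (should be 1). ✓

(x_1, y_1) = (197, 21); (x_3, y_3) = (30580901, 3259935).


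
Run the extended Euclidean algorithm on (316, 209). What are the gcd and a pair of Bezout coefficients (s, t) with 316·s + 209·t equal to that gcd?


Euclidean algorithm on (316, 209) — divide until remainder is 0:
  316 = 1 · 209 + 107
  209 = 1 · 107 + 102
  107 = 1 · 102 + 5
  102 = 20 · 5 + 2
  5 = 2 · 2 + 1
  2 = 2 · 1 + 0
gcd(316, 209) = 1.
Track Bezout coefficients alongside the remainders: start with r₀ = 316 = a·1 + b·0 (s = 1, t = 0) and r₁ = 209 = a·0 + b·1 (s = 0, t = 1); each new remainder r_{k+1} = r_{k-1} − q_k·r_k inherits s_{k+1} = s_{k-1} − q_k·s_k, t_{k+1} = t_{k-1} − q_k·t_k, so r_k = a·s_k + b·t_k at every step:
  q = 1: r = 107, s = 1 − 1·0 = 1, t = 0 − 1·1 = -1  (check: 316·1 + 209·(-1) = 107)
  q = 1: r = 102, s = 0 − 1·1 = -1, t = 1 − 1·(-1) = 2  (check: 316·(-1) + 209·2 = 102)
  q = 1: r = 5, s = 1 − 1·(-1) = 2, t = -1 − 1·2 = -3  (check: 316·2 + 209·(-3) = 5)
  q = 20: r = 2, s = -1 − 20·2 = -41, t = 2 − 20·(-3) = 62  (check: 316·(-41) + 209·62 = 2)
  q = 2: r = 1, s = 2 − 2·(-41) = 84, t = -3 − 2·62 = -127  (check: 316·84 + 209·(-127) = 1)
The row with r = 1 (the gcd) gives the Bezout coefficients s = 84, t = -127.
Result: 316 · (84) + 209 · (-127) = 1.

gcd(316, 209) = 1; s = 84, t = -127 (check: 316·84 + 209·(-127) = 1).


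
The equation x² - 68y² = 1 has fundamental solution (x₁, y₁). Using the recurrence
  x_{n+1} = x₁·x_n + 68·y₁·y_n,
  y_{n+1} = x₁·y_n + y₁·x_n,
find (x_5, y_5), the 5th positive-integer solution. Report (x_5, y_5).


Step 1: Find the fundamental solution (x₁, y₁) of x² - 68y² = 1.
  Expand √68 as a continued fraction. a₀ = ⌊√68⌋ = 8; iterate m_{k+1} = d_k·a_k − m_k, d_{k+1} = (68 − m_{k+1}²)/d_k, a_{k+1} = ⌊(a₀ + m_{k+1})/d_{k+1}⌋ (starting m₀ = 0, d₀ = 1), with convergents p_k = a_k·p_{k-1} + p_{k-2}, q_k = a_k·q_{k-1} + q_{k-2} (p₋₁ = 1, q₋₁ = 0):
  k = 0: a₀ = 8; p₀/q₀ = 8/1; p₀² − 68·q₀² = 64 − 68 = -4.
  k = 1: m = 8, d = 4, a = ⌊(8 + 8)/4⌋ = 4; p/q = (4·8 + 1)/(4·1 + 0) = 33/4; p² − 68·q² = 1089 − 1088 = 1.
  The first convergent with p² − 68·q² = 1 gives the fundamental solution (x₁, y₁) = (33, 4).
Step 2: Apply the recurrence (x_{n+1}, y_{n+1}) = (x₁x_n + 68y₁y_n, x₁y_n + y₁x_n) repeatedly.
  From (x_1, y_1) = (33, 4): x_2 = 33·33 + 68·4·4 = 2177; y_2 = 33·4 + 4·33 = 264.
  From (x_2, y_2) = (2177, 264): x_3 = 33·2177 + 68·4·264 = 143649; y_3 = 33·264 + 4·2177 = 17420.
  From (x_3, y_3) = (143649, 17420): x_4 = 33·143649 + 68·4·17420 = 9478657; y_4 = 33·17420 + 4·143649 = 1149456.
  From (x_4, y_4) = (9478657, 1149456): x_5 = 33·9478657 + 68·4·1149456 = 625447713; y_5 = 33·1149456 + 4·9478657 = 75846676.
Step 3: Verify x_5² - 68·y_5² = 391184841696930369 - 391184841696930368 = 1 (should be 1). ✓

(x_1, y_1) = (33, 4); (x_5, y_5) = (625447713, 75846676).


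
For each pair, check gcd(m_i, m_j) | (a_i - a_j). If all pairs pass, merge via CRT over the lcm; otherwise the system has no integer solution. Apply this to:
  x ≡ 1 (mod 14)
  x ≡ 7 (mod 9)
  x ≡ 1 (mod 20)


Moduli 14, 9, 20 are not pairwise coprime, so CRT works modulo lcm(m_i) when all pairwise compatibility conditions hold.
Pairwise compatibility: gcd(m_i, m_j) must divide a_i - a_j for every pair.
Merge one congruence at a time:
  Start: x ≡ 1 (mod 14).
  Combine with x ≡ 7 (mod 9): gcd(14, 9) = 1; 7 - 1 = 6, which IS divisible by 1, so compatible.
    Write x = 1 + 14·t and substitute into x ≡ 7 (mod 9): 14·t ≡ 7 − 1 = 6 (mod 9).
    Reduce coefficients mod 9: 5·t ≡ 6 (mod 9).
    The inverse of 5 mod 9 is 2 (since 5·2 = 10 = 1·9 + 1), so t ≡ 2·6 = 12 ≡ 3 (mod 9).
    Then x = 1 + 14·3 = 43, valid modulo lcm(14, 9) = 126: x ≡ 43 (mod 126).
  Combine with x ≡ 1 (mod 20): gcd(126, 20) = 2; 1 - 43 = -42, which IS divisible by 2, so compatible.
    Write x = 43 + 126·t and substitute into x ≡ 1 (mod 20): 126·t ≡ 1 − 43 = -42 (mod 20).
    Divide the congruence (and modulus) by g = 2: 63·t ≡ -21 (mod 10).
    Reduce coefficients mod 10: 3·t ≡ 9 (mod 10).
    The inverse of 3 mod 10 is 7 (since 3·7 = 21 = 2·10 + 1), so t ≡ 7·9 = 63 ≡ 3 (mod 10).
    Then x = 43 + 126·3 = 421, valid modulo lcm(126, 20) = 1260: x ≡ 421 (mod 1260).
Verify: 421 mod 14 = 1, 421 mod 9 = 7, 421 mod 20 = 1.

x ≡ 421 (mod 1260).


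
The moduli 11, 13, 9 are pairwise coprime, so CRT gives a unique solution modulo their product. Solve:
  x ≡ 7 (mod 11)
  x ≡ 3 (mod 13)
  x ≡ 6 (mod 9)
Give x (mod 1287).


Moduli 11, 13, 9 are pairwise coprime; by CRT there is a unique solution modulo M = 11 · 13 · 9 = 1287.
Solve pairwise, accumulating the modulus:
  Start with x ≡ 7 (mod 11).
  Combine with x ≡ 3 (mod 13): since gcd(11, 13) = 1, we get a unique residue mod 143.
    Write x = 7 + 11·t and substitute into x ≡ 3 (mod 13): 11·t ≡ 3 − 7 = -4 (mod 13).
    Reduce coefficients mod 13: 11·t ≡ 9 (mod 13).
    The inverse of 11 mod 13 is 6 (since 11·6 = 66 = 5·13 + 1), so t ≡ 6·9 = 54 ≡ 2 (mod 13).
    Then x = 7 + 11·2 = 29, valid modulo lcm(11, 13) = 143: x ≡ 29 (mod 143).
  Combine with x ≡ 6 (mod 9): since gcd(143, 9) = 1, we get a unique residue mod 1287.
    Write x = 29 + 143·t and substitute into x ≡ 6 (mod 9): 143·t ≡ 6 − 29 = -23 (mod 9).
    Reduce coefficients mod 9: 8·t ≡ 4 (mod 9).
    The inverse of 8 mod 9 is 8 (since 8·8 = 64 = 7·9 + 1), so t ≡ 8·4 = 32 ≡ 5 (mod 9).
    Then x = 29 + 143·5 = 744, valid modulo lcm(143, 9) = 1287: x ≡ 744 (mod 1287).
Verify: 744 mod 11 = 7 ✓, 744 mod 13 = 3 ✓, 744 mod 9 = 6 ✓.

x ≡ 744 (mod 1287).


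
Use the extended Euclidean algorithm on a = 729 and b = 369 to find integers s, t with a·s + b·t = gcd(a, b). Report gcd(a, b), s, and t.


Euclidean algorithm on (729, 369) — divide until remainder is 0:
  729 = 1 · 369 + 360
  369 = 1 · 360 + 9
  360 = 40 · 9 + 0
gcd(729, 369) = 9.
Track Bezout coefficients alongside the remainders: start with r₀ = 729 = a·1 + b·0 (s = 1, t = 0) and r₁ = 369 = a·0 + b·1 (s = 0, t = 1); each new remainder r_{k+1} = r_{k-1} − q_k·r_k inherits s_{k+1} = s_{k-1} − q_k·s_k, t_{k+1} = t_{k-1} − q_k·t_k, so r_k = a·s_k + b·t_k at every step:
  q = 1: r = 360, s = 1 − 1·0 = 1, t = 0 − 1·1 = -1  (check: 729·1 + 369·(-1) = 360)
  q = 1: r = 9, s = 0 − 1·1 = -1, t = 1 − 1·(-1) = 2  (check: 729·(-1) + 369·2 = 9)
The row with r = 9 (the gcd) gives the Bezout coefficients s = -1, t = 2.
Result: 729 · (-1) + 369 · (2) = 9.

gcd(729, 369) = 9; s = -1, t = 2 (check: 729·(-1) + 369·2 = 9).


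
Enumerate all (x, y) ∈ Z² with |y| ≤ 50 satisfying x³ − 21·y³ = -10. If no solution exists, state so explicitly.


The equation is x³ - 21y³ = -10. For fixed y, x³ = 21·y³ − 10, so a solution requires the RHS to be a perfect cube.
Strategy: iterate y from -50 to 50, compute RHS = 21·y³ − 10, and check whether it is a (positive or negative) perfect cube.
Check small values of y:
  y = 0: RHS = -10 is not a perfect cube.
  y = 1: RHS = 11 is not a perfect cube.
  y = -1: RHS = -31 is not a perfect cube.
  y = 2: RHS = 158 is not a perfect cube.
  y = -2: RHS = -178 is not a perfect cube.
  y = 3: RHS = 557 is not a perfect cube.
  y = -3: RHS = -577 is not a perfect cube.
Continuing the search up to |y| = 50 finds no solutions either.
No (x, y) in the scanned range satisfies the equation.

No integer solutions with |y| ≤ 50.


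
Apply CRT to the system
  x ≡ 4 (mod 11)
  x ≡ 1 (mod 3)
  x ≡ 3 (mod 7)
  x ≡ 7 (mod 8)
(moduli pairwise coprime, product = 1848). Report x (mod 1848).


Product of moduli M = 11 · 3 · 7 · 8 = 1848.
Merge one congruence at a time:
  Start: x ≡ 4 (mod 11).
  Combine with x ≡ 1 (mod 3); new modulus lcm = 33.
    Write x = 4 + 11·t and substitute into x ≡ 1 (mod 3): 11·t ≡ 1 − 4 = -3 (mod 3).
    Reduce coefficients mod 3: 2·t ≡ 0 (mod 3).
    The inverse of 2 mod 3 is 2 (since 2·2 = 4 = 1·3 + 1), so t ≡ 2·0 = 0 ≡ 0 (mod 3).
    Then x = 4 + 11·0 = 4, valid modulo lcm(11, 3) = 33: x ≡ 4 (mod 33).
  Combine with x ≡ 3 (mod 7); new modulus lcm = 231.
    Write x = 4 + 33·t and substitute into x ≡ 3 (mod 7): 33·t ≡ 3 − 4 = -1 (mod 7).
    Reduce coefficients mod 7: 5·t ≡ 6 (mod 7).
    The inverse of 5 mod 7 is 3 (since 5·3 = 15 = 2·7 + 1), so t ≡ 3·6 = 18 ≡ 4 (mod 7).
    Then x = 4 + 33·4 = 136, valid modulo lcm(33, 7) = 231: x ≡ 136 (mod 231).
  Combine with x ≡ 7 (mod 8); new modulus lcm = 1848.
    Write x = 136 + 231·t and substitute into x ≡ 7 (mod 8): 231·t ≡ 7 − 136 = -129 (mod 8).
    Reduce coefficients mod 8: 7·t ≡ 7 (mod 8).
    The inverse of 7 mod 8 is 7 (since 7·7 = 49 = 6·8 + 1), so t ≡ 7·7 = 49 ≡ 1 (mod 8).
    Then x = 136 + 231·1 = 367, valid modulo lcm(231, 8) = 1848: x ≡ 367 (mod 1848).
Verify against each original: 367 mod 11 = 4, 367 mod 3 = 1, 367 mod 7 = 3, 367 mod 8 = 7.

x ≡ 367 (mod 1848).


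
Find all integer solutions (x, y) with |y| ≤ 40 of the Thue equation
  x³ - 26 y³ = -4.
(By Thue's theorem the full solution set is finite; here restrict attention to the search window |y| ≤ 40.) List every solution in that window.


The equation is x³ - 26y³ = -4. For fixed y, x³ = 26·y³ − 4, so a solution requires the RHS to be a perfect cube.
Strategy: iterate y from -40 to 40, compute RHS = 26·y³ − 4, and check whether it is a (positive or negative) perfect cube.
Check small values of y:
  y = 0: RHS = -4 is not a perfect cube.
  y = 1: RHS = 22 is not a perfect cube.
  y = -1: RHS = -30 is not a perfect cube.
  y = 2: RHS = 204 is not a perfect cube.
  y = -2: RHS = -212 is not a perfect cube.
  y = 3: RHS = 698 is not a perfect cube.
  y = -3: RHS = -706 is not a perfect cube.
Continuing the search up to |y| = 40 finds no solutions either.
No (x, y) in the scanned range satisfies the equation.

No integer solutions with |y| ≤ 40.


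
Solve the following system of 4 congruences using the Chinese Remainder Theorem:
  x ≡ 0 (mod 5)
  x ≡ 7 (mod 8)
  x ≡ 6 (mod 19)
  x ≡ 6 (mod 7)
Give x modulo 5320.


Product of moduli M = 5 · 8 · 19 · 7 = 5320.
Merge one congruence at a time:
  Start: x ≡ 0 (mod 5).
  Combine with x ≡ 7 (mod 8); new modulus lcm = 40.
    Write x = 0 + 5·t and substitute into x ≡ 7 (mod 8): 5·t ≡ 7 − 0 = 7 (mod 8).
    The inverse of 5 mod 8 is 5 (since 5·5 = 25 = 3·8 + 1), so t ≡ 5·7 = 35 ≡ 3 (mod 8).
    Then x = 0 + 5·3 = 15, valid modulo lcm(5, 8) = 40: x ≡ 15 (mod 40).
  Combine with x ≡ 6 (mod 19); new modulus lcm = 760.
    Write x = 15 + 40·t and substitute into x ≡ 6 (mod 19): 40·t ≡ 6 − 15 = -9 (mod 19).
    Reduce coefficients mod 19: 2·t ≡ 10 (mod 19).
    The inverse of 2 mod 19 is 10 (since 2·10 = 20 = 1·19 + 1), so t ≡ 10·10 = 100 ≡ 5 (mod 19).
    Then x = 15 + 40·5 = 215, valid modulo lcm(40, 19) = 760: x ≡ 215 (mod 760).
  Combine with x ≡ 6 (mod 7); new modulus lcm = 5320.
    Write x = 215 + 760·t and substitute into x ≡ 6 (mod 7): 760·t ≡ 6 − 215 = -209 (mod 7).
    Reduce coefficients mod 7: 4·t ≡ 1 (mod 7).
    The inverse of 4 mod 7 is 2 (since 4·2 = 8 = 1·7 + 1), so t ≡ 2·1 = 2 ≡ 2 (mod 7).
    Then x = 215 + 760·2 = 1735, valid modulo lcm(760, 7) = 5320: x ≡ 1735 (mod 5320).
Verify against each original: 1735 mod 5 = 0, 1735 mod 8 = 7, 1735 mod 19 = 6, 1735 mod 7 = 6.

x ≡ 1735 (mod 5320).


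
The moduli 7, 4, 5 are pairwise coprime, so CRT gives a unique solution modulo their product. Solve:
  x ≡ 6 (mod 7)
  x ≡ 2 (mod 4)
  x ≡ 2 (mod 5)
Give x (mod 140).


Moduli 7, 4, 5 are pairwise coprime; by CRT there is a unique solution modulo M = 7 · 4 · 5 = 140.
Solve pairwise, accumulating the modulus:
  Start with x ≡ 6 (mod 7).
  Combine with x ≡ 2 (mod 4): since gcd(7, 4) = 1, we get a unique residue mod 28.
    Write x = 6 + 7·t and substitute into x ≡ 2 (mod 4): 7·t ≡ 2 − 6 = -4 (mod 4).
    Reduce coefficients mod 4: 3·t ≡ 0 (mod 4).
    The inverse of 3 mod 4 is 3 (since 3·3 = 9 = 2·4 + 1), so t ≡ 3·0 = 0 ≡ 0 (mod 4).
    Then x = 6 + 7·0 = 6, valid modulo lcm(7, 4) = 28: x ≡ 6 (mod 28).
  Combine with x ≡ 2 (mod 5): since gcd(28, 5) = 1, we get a unique residue mod 140.
    Write x = 6 + 28·t and substitute into x ≡ 2 (mod 5): 28·t ≡ 2 − 6 = -4 (mod 5).
    Reduce coefficients mod 5: 3·t ≡ 1 (mod 5).
    The inverse of 3 mod 5 is 2 (since 3·2 = 6 = 1·5 + 1), so t ≡ 2·1 = 2 ≡ 2 (mod 5).
    Then x = 6 + 28·2 = 62, valid modulo lcm(28, 5) = 140: x ≡ 62 (mod 140).
Verify: 62 mod 7 = 6 ✓, 62 mod 4 = 2 ✓, 62 mod 5 = 2 ✓.

x ≡ 62 (mod 140).


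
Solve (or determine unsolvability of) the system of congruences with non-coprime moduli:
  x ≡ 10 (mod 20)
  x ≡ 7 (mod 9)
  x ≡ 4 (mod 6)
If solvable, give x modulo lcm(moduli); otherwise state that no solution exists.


Moduli 20, 9, 6 are not pairwise coprime, so CRT works modulo lcm(m_i) when all pairwise compatibility conditions hold.
Pairwise compatibility: gcd(m_i, m_j) must divide a_i - a_j for every pair.
Merge one congruence at a time:
  Start: x ≡ 10 (mod 20).
  Combine with x ≡ 7 (mod 9): gcd(20, 9) = 1; 7 - 10 = -3, which IS divisible by 1, so compatible.
    Write x = 10 + 20·t and substitute into x ≡ 7 (mod 9): 20·t ≡ 7 − 10 = -3 (mod 9).
    Reduce coefficients mod 9: 2·t ≡ 6 (mod 9).
    The inverse of 2 mod 9 is 5 (since 2·5 = 10 = 1·9 + 1), so t ≡ 5·6 = 30 ≡ 3 (mod 9).
    Then x = 10 + 20·3 = 70, valid modulo lcm(20, 9) = 180: x ≡ 70 (mod 180).
  Combine with x ≡ 4 (mod 6): gcd(180, 6) = 6; 4 - 70 = -66, which IS divisible by 6, so compatible.
    Write x = 70 + 180·t and substitute into x ≡ 4 (mod 6): 180·t ≡ 4 − 70 = -66 (mod 6).
    Divide the congruence (and modulus) by g = 6: 30·t ≡ -11 (mod 1).
    Modulo 1 every t works; take t = 0.
    Then x = 70 + 180·0 = 70, valid modulo lcm(180, 6) = 180: x ≡ 70 (mod 180).
Verify: 70 mod 20 = 10, 70 mod 9 = 7, 70 mod 6 = 4.

x ≡ 70 (mod 180).


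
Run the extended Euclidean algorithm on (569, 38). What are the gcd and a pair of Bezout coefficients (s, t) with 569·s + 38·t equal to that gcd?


Euclidean algorithm on (569, 38) — divide until remainder is 0:
  569 = 14 · 38 + 37
  38 = 1 · 37 + 1
  37 = 37 · 1 + 0
gcd(569, 38) = 1.
Track Bezout coefficients alongside the remainders: start with r₀ = 569 = a·1 + b·0 (s = 1, t = 0) and r₁ = 38 = a·0 + b·1 (s = 0, t = 1); each new remainder r_{k+1} = r_{k-1} − q_k·r_k inherits s_{k+1} = s_{k-1} − q_k·s_k, t_{k+1} = t_{k-1} − q_k·t_k, so r_k = a·s_k + b·t_k at every step:
  q = 14: r = 37, s = 1 − 14·0 = 1, t = 0 − 14·1 = -14  (check: 569·1 + 38·(-14) = 37)
  q = 1: r = 1, s = 0 − 1·1 = -1, t = 1 − 1·(-14) = 15  (check: 569·(-1) + 38·15 = 1)
The row with r = 1 (the gcd) gives the Bezout coefficients s = -1, t = 15.
Result: 569 · (-1) + 38 · (15) = 1.

gcd(569, 38) = 1; s = -1, t = 15 (check: 569·(-1) + 38·15 = 1).


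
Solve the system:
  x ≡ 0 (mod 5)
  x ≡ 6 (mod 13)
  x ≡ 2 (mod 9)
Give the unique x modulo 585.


Moduli 5, 13, 9 are pairwise coprime; by CRT there is a unique solution modulo M = 5 · 13 · 9 = 585.
Solve pairwise, accumulating the modulus:
  Start with x ≡ 0 (mod 5).
  Combine with x ≡ 6 (mod 13): since gcd(5, 13) = 1, we get a unique residue mod 65.
    Write x = 0 + 5·t and substitute into x ≡ 6 (mod 13): 5·t ≡ 6 − 0 = 6 (mod 13).
    The inverse of 5 mod 13 is 8 (since 5·8 = 40 = 3·13 + 1), so t ≡ 8·6 = 48 ≡ 9 (mod 13).
    Then x = 0 + 5·9 = 45, valid modulo lcm(5, 13) = 65: x ≡ 45 (mod 65).
  Combine with x ≡ 2 (mod 9): since gcd(65, 9) = 1, we get a unique residue mod 585.
    Write x = 45 + 65·t and substitute into x ≡ 2 (mod 9): 65·t ≡ 2 − 45 = -43 (mod 9).
    Reduce coefficients mod 9: 2·t ≡ 2 (mod 9).
    The inverse of 2 mod 9 is 5 (since 2·5 = 10 = 1·9 + 1), so t ≡ 5·2 = 10 ≡ 1 (mod 9).
    Then x = 45 + 65·1 = 110, valid modulo lcm(65, 9) = 585: x ≡ 110 (mod 585).
Verify: 110 mod 5 = 0 ✓, 110 mod 13 = 6 ✓, 110 mod 9 = 2 ✓.

x ≡ 110 (mod 585).


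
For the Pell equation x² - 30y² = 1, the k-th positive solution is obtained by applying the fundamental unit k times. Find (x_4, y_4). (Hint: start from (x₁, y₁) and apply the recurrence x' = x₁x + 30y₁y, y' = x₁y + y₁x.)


Step 1: Find the fundamental solution (x₁, y₁) of x² - 30y² = 1.
  Expand √30 as a continued fraction. a₀ = ⌊√30⌋ = 5; iterate m_{k+1} = d_k·a_k − m_k, d_{k+1} = (30 − m_{k+1}²)/d_k, a_{k+1} = ⌊(a₀ + m_{k+1})/d_{k+1}⌋ (starting m₀ = 0, d₀ = 1), with convergents p_k = a_k·p_{k-1} + p_{k-2}, q_k = a_k·q_{k-1} + q_{k-2} (p₋₁ = 1, q₋₁ = 0):
  k = 0: a₀ = 5; p₀/q₀ = 5/1; p₀² − 30·q₀² = 25 − 30 = -5.
  k = 1: m = 5, d = 5, a = ⌊(5 + 5)/5⌋ = 2; p/q = (2·5 + 1)/(2·1 + 0) = 11/2; p² − 30·q² = 121 − 120 = 1.
  The first convergent with p² − 30·q² = 1 gives the fundamental solution (x₁, y₁) = (11, 2).
Step 2: Apply the recurrence (x_{n+1}, y_{n+1}) = (x₁x_n + 30y₁y_n, x₁y_n + y₁x_n) repeatedly.
  From (x_1, y_1) = (11, 2): x_2 = 11·11 + 30·2·2 = 241; y_2 = 11·2 + 2·11 = 44.
  From (x_2, y_2) = (241, 44): x_3 = 11·241 + 30·2·44 = 5291; y_3 = 11·44 + 2·241 = 966.
  From (x_3, y_3) = (5291, 966): x_4 = 11·5291 + 30·2·966 = 116161; y_4 = 11·966 + 2·5291 = 21208.
Step 3: Verify x_4² - 30·y_4² = 13493377921 - 13493377920 = 1 (should be 1). ✓

(x_1, y_1) = (11, 2); (x_4, y_4) = (116161, 21208).


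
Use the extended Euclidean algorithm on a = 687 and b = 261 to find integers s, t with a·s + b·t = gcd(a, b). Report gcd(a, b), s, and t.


Euclidean algorithm on (687, 261) — divide until remainder is 0:
  687 = 2 · 261 + 165
  261 = 1 · 165 + 96
  165 = 1 · 96 + 69
  96 = 1 · 69 + 27
  69 = 2 · 27 + 15
  27 = 1 · 15 + 12
  15 = 1 · 12 + 3
  12 = 4 · 3 + 0
gcd(687, 261) = 3.
Track Bezout coefficients alongside the remainders: start with r₀ = 687 = a·1 + b·0 (s = 1, t = 0) and r₁ = 261 = a·0 + b·1 (s = 0, t = 1); each new remainder r_{k+1} = r_{k-1} − q_k·r_k inherits s_{k+1} = s_{k-1} − q_k·s_k, t_{k+1} = t_{k-1} − q_k·t_k, so r_k = a·s_k + b·t_k at every step:
  q = 2: r = 165, s = 1 − 2·0 = 1, t = 0 − 2·1 = -2  (check: 687·1 + 261·(-2) = 165)
  q = 1: r = 96, s = 0 − 1·1 = -1, t = 1 − 1·(-2) = 3  (check: 687·(-1) + 261·3 = 96)
  q = 1: r = 69, s = 1 − 1·(-1) = 2, t = -2 − 1·3 = -5  (check: 687·2 + 261·(-5) = 69)
  q = 1: r = 27, s = -1 − 1·2 = -3, t = 3 − 1·(-5) = 8  (check: 687·(-3) + 261·8 = 27)
  q = 2: r = 15, s = 2 − 2·(-3) = 8, t = -5 − 2·8 = -21  (check: 687·8 + 261·(-21) = 15)
  q = 1: r = 12, s = -3 − 1·8 = -11, t = 8 − 1·(-21) = 29  (check: 687·(-11) + 261·29 = 12)
  q = 1: r = 3, s = 8 − 1·(-11) = 19, t = -21 − 1·29 = -50  (check: 687·19 + 261·(-50) = 3)
The row with r = 3 (the gcd) gives the Bezout coefficients s = 19, t = -50.
Result: 687 · (19) + 261 · (-50) = 3.

gcd(687, 261) = 3; s = 19, t = -50 (check: 687·19 + 261·(-50) = 3).


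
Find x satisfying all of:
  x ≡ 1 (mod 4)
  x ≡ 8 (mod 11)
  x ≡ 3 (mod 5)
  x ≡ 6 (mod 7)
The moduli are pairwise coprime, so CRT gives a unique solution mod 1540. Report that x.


Product of moduli M = 4 · 11 · 5 · 7 = 1540.
Merge one congruence at a time:
  Start: x ≡ 1 (mod 4).
  Combine with x ≡ 8 (mod 11); new modulus lcm = 44.
    Write x = 1 + 4·t and substitute into x ≡ 8 (mod 11): 4·t ≡ 8 − 1 = 7 (mod 11).
    The inverse of 4 mod 11 is 3 (since 4·3 = 12 = 1·11 + 1), so t ≡ 3·7 = 21 ≡ 10 (mod 11).
    Then x = 1 + 4·10 = 41, valid modulo lcm(4, 11) = 44: x ≡ 41 (mod 44).
  Combine with x ≡ 3 (mod 5); new modulus lcm = 220.
    Write x = 41 + 44·t and substitute into x ≡ 3 (mod 5): 44·t ≡ 3 − 41 = -38 (mod 5).
    Reduce coefficients mod 5: 4·t ≡ 2 (mod 5).
    The inverse of 4 mod 5 is 4 (since 4·4 = 16 = 3·5 + 1), so t ≡ 4·2 = 8 ≡ 3 (mod 5).
    Then x = 41 + 44·3 = 173, valid modulo lcm(44, 5) = 220: x ≡ 173 (mod 220).
  Combine with x ≡ 6 (mod 7); new modulus lcm = 1540.
    Write x = 173 + 220·t and substitute into x ≡ 6 (mod 7): 220·t ≡ 6 − 173 = -167 (mod 7).
    Reduce coefficients mod 7: 3·t ≡ 1 (mod 7).
    The inverse of 3 mod 7 is 5 (since 3·5 = 15 = 2·7 + 1), so t ≡ 5·1 = 5 ≡ 5 (mod 7).
    Then x = 173 + 220·5 = 1273, valid modulo lcm(220, 7) = 1540: x ≡ 1273 (mod 1540).
Verify against each original: 1273 mod 4 = 1, 1273 mod 11 = 8, 1273 mod 5 = 3, 1273 mod 7 = 6.

x ≡ 1273 (mod 1540).


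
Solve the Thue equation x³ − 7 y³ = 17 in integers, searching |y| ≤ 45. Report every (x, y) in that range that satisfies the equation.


The equation is x³ - 7y³ = 17. For fixed y, x³ = 7·y³ + 17, so a solution requires the RHS to be a perfect cube.
Strategy: iterate y from -45 to 45, compute RHS = 7·y³ + 17, and check whether it is a (positive or negative) perfect cube.
Check small values of y:
  y = 0: RHS = 17 is not a perfect cube.
  y = 1: RHS = 24 is not a perfect cube.
  y = -1: RHS = 10 is not a perfect cube.
  y = 2: RHS = 73 is not a perfect cube.
  y = -2: RHS = -39 is not a perfect cube.
  y = 3: RHS = 206 is not a perfect cube.
  y = -3: RHS = -172 is not a perfect cube.
Continuing the search up to |y| = 45 finds no solutions either.
No (x, y) in the scanned range satisfies the equation.

No integer solutions with |y| ≤ 45.


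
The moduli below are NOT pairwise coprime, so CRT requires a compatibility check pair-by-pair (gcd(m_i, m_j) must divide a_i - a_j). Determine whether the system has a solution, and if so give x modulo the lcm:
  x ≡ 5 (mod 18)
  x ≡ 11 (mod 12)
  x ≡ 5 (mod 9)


Moduli 18, 12, 9 are not pairwise coprime, so CRT works modulo lcm(m_i) when all pairwise compatibility conditions hold.
Pairwise compatibility: gcd(m_i, m_j) must divide a_i - a_j for every pair.
Merge one congruence at a time:
  Start: x ≡ 5 (mod 18).
  Combine with x ≡ 11 (mod 12): gcd(18, 12) = 6; 11 - 5 = 6, which IS divisible by 6, so compatible.
    Write x = 5 + 18·t and substitute into x ≡ 11 (mod 12): 18·t ≡ 11 − 5 = 6 (mod 12).
    Divide the congruence (and modulus) by g = 6: 3·t ≡ 1 (mod 2).
    Reduce coefficients mod 2: 1·t ≡ 1 (mod 2).
    So t ≡ 1 (mod 2).
    Then x = 5 + 18·1 = 23, valid modulo lcm(18, 12) = 36: x ≡ 23 (mod 36).
  Combine with x ≡ 5 (mod 9): gcd(36, 9) = 9; 5 - 23 = -18, which IS divisible by 9, so compatible.
    Write x = 23 + 36·t and substitute into x ≡ 5 (mod 9): 36·t ≡ 5 − 23 = -18 (mod 9).
    Divide the congruence (and modulus) by g = 9: 4·t ≡ -2 (mod 1).
    Modulo 1 every t works; take t = 0.
    Then x = 23 + 36·0 = 23, valid modulo lcm(36, 9) = 36: x ≡ 23 (mod 36).
Verify: 23 mod 18 = 5, 23 mod 12 = 11, 23 mod 9 = 5.

x ≡ 23 (mod 36).
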